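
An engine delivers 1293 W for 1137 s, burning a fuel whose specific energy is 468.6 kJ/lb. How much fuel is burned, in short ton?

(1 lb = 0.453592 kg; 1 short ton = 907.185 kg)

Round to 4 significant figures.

E = P × t = 1293 × 1137 = 1.47014×10⁶ J
468.6 kJ/lb → 1.03309×10⁶ J/kg
m = E / e_s = 1.47014×10⁶ / 1.03309×10⁶ = 1.42305 kg
In short ton: 1.42305 / 907.185 = 0.00156864 short ton

0.001569 short ton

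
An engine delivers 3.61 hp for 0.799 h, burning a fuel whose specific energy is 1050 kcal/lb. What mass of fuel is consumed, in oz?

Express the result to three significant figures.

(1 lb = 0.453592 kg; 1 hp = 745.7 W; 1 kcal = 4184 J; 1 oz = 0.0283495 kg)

3.61 hp → 2691.98 W
0.799 h → 2876.4 s
E = P × t = 2691.98 × 2876.4 = 7.74321×10⁶ J
1050 kcal/lb → 9.68536×10⁶ J/kg
m = E / e_s = 7.74321×10⁶ / 9.68536×10⁶ = 0.799476 kg
In oz: 0.799476 / 0.0283495 = 28.2007 oz

28.2 oz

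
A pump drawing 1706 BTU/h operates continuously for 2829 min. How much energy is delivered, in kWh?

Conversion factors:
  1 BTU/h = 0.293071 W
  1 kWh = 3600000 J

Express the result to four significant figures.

23.57 kWh

1706 BTU/h × 0.293071 → 499.979 W
2829 min × 60 → 169740 s
E = P × t = 499.979 W × 169740 s = 8.48664×10⁷ J
8.48664×10⁷ J ÷ (3600000 J/kWh) = 23.574 kWh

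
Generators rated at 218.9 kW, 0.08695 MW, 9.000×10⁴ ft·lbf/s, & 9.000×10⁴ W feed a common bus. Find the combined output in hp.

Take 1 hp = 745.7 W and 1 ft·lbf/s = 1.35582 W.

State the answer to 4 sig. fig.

694.5 hp

218.9 kW × 1000 = 218900 W
0.08695 MW × 1000000 = 86950 W
9.000×10⁴ ft·lbf/s × 1.35582 = 122024 W
9.000×10⁴ W (already W)
Combined: 218900 + 86950 + 122024 + 90000 = 517874 W
In hp: 517874 / 745.7 = 694.48 hp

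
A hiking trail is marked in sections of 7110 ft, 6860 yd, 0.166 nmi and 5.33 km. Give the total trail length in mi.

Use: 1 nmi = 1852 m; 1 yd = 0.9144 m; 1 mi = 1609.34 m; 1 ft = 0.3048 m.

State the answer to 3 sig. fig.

7110 ft × 0.3048 → 2167.13 m
6860 yd × 0.9144 → 6272.78 m
0.166 nmi × 1852 → 307.432 m
5.33 km × 1000 → 5330 m
Total: 2167.13 + 6272.78 + 307.432 + 5330 = 14077.3 m
In mi: 14077.3 / 1609.34 = 8.74725 mi

8.75 mi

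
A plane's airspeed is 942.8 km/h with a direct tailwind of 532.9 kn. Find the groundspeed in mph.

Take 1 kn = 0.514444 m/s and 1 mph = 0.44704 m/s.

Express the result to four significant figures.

1199 mph

942.8 km/h × (1/3.6) → 261.889 m/s
532.9 kn × 0.514444 → 274.147 m/s
Sum: 261.889 + 274.147 = 536.036 m/s
In mph: 536.036 / 0.44704 = 1199.08 mph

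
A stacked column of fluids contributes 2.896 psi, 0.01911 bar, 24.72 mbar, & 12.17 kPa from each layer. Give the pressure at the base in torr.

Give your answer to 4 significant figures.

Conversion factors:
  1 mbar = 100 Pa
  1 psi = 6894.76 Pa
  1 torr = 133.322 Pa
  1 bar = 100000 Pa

2.896 psi × 6894.76 = 19967.2 Pa
0.01911 bar × 100000 = 1911 Pa
24.72 mbar × 100 = 2472 Pa
12.17 kPa × 1000 = 12170 Pa
Total: 19967.2 + 1911 + 2472 + 12170 = 36520.2 Pa
In torr: 36520.2 / 133.322 = 273.925 torr

273.9 torr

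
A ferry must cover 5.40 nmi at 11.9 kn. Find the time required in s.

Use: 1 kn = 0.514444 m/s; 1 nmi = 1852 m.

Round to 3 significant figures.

1630 s

5.40 nmi × 1852 → 10000.8 m
11.9 kn × 0.514444 → 6.12188 m/s
t = d / v = 10000.8 m / 6.12188 m/s = 1633.62 s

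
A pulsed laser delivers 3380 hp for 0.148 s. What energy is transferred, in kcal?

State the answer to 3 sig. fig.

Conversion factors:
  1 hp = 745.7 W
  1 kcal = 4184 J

3380 hp × 745.7 → 2.52047×10⁶ W
E = P × t = 2.52047×10⁶ W × 0.148 s = 373030 J
373030 J ÷ (4184 J/kcal) = 89.1563 kcal

89.2 kcal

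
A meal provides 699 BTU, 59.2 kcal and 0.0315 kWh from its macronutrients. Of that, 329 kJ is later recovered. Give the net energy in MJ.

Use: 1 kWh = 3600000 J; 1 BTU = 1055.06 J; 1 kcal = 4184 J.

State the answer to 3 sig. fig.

0.770 MJ

699 BTU × 1055.06 = 737487 J
59.2 kcal × 4184 = 247693 J
0.0315 kWh × 3600000 = 113400 J
329 kJ × 1000 = 329000 J
Sum: 737487 + 247693 + 113400 − 329000 = 769580 J
In MJ: 769580 / 1000000 = 0.76958 MJ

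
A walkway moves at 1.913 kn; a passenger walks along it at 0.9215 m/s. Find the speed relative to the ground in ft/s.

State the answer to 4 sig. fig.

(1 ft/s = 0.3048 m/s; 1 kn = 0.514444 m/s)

1.913 kn × 0.514444 = 0.984131 m/s
0.9215 m/s (already m/s)
Total: 0.984131 + 0.9215 = 1.90563 m/s
In ft/s: 1.90563 / 0.3048 = 6.25207 ft/s

6.252 ft/s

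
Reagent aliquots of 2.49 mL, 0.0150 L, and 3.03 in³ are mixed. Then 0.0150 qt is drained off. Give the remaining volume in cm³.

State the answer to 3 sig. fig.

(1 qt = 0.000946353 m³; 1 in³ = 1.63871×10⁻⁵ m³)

52.9 cm³

2.49 mL × 10⁻⁶ = 2.49×10⁻⁶ m³
0.0150 L × 0.001 = 1.5×10⁻⁵ m³
3.03 in³ × 1.63871×10⁻⁵ = 4.96529×10⁻⁵ m³
0.0150 qt × 0.000946353 = 1.41953×10⁻⁵ m³
Result: 2.49×10⁻⁶ + 1.5×10⁻⁵ + 4.96529×10⁻⁵ − 1.41953×10⁻⁵ = 5.29476×10⁻⁵ m³
In cm³: 5.29476×10⁻⁵ / 10⁻⁶ = 52.9476 cm³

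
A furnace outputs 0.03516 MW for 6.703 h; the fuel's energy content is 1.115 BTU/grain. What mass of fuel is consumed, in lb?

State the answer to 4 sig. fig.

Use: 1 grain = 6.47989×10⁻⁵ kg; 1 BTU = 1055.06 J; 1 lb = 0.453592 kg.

103.0 lb

0.03516 MW → 35160 W
6.703 h → 24130.8 s
E = P × t = 35160 × 24130.8 = 8.48439×10⁸ J
1.115 BTU/grain → 1.81545×10⁷ J/kg
m = E / e_s = 8.48439×10⁸ / 1.81545×10⁷ = 46.7344 kg
In lb: 46.7344 / 0.453592 = 103.032 lb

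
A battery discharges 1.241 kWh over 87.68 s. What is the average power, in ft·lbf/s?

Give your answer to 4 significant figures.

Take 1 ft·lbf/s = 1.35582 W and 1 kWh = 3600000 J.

1.241 kWh × 3600000 → 4.4676×10⁶ J
P = E / t = 4.4676×10⁶ J / 87.68 s = 50953.5 W
50953.5 W ÷ (1.35582 W/ft·lbf/s) = 37581.3 ft·lbf/s

3.758×10⁴ ft·lbf/s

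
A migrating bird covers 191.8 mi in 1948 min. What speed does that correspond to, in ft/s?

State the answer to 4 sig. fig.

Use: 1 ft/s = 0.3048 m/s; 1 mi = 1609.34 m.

191.8 mi × 1609.34 → 308671 m
1948 min × 60 → 116880 s
v = d / t = 308671 m / 116880 s = 2.64092 m/s
2.64092 m/s ÷ (0.3048 m/s/ft/s) = 8.66444 ft/s

8.664 ft/s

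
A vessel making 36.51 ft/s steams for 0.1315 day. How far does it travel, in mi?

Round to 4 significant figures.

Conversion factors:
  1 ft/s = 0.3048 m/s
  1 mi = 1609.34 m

78.56 mi

36.51 ft/s × 0.3048 = 11.1282 m/s
0.1315 day × 86400 = 11361.6 s
d = v × t = 11.1282 m/s × 11361.6 s = 126434 m
126434 m ÷ (1609.34 m/mi) = 78.5626 mi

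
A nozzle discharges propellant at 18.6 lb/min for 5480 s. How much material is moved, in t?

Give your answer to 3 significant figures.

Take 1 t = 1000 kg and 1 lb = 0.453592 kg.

18.6 lb/min → 0.140614 kg/s
m = ṁ × t = 0.140614 × 5480 = 770.565 kg
In t: 770.565 / 1000 = 0.770565 t

0.771 t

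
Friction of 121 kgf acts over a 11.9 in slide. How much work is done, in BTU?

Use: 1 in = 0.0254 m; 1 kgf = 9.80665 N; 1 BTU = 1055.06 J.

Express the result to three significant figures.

121 kgf × 9.80665 = 1186.6 N
11.9 in × 0.0254 = 0.30226 m
W = F × d = 1186.6 N × 0.30226 m = 358.662 J
358.662 J ÷ (1055.06 J/BTU) = 0.339945 BTU

0.340 BTU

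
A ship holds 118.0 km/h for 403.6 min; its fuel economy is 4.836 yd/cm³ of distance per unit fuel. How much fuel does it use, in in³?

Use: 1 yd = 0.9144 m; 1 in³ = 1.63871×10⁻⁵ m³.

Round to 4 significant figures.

118.0 km/h → 32.7778 m/s
403.6 min → 24216 s
d = v × t = 32.7778 × 24216 = 793747 m
4.836 yd/cm³ → 4.42204×10⁶ m/m³
V = d / (distance per unit fuel) = 793747 / 4.42204×10⁶ = 0.179498 m³
In in³: 0.179498 / 1.63871×10⁻⁵ = 10953.6 in³

1.095×10⁴ in³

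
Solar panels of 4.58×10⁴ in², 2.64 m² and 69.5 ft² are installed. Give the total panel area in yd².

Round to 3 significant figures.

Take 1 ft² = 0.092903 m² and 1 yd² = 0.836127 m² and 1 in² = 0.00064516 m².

46.2 yd²

4.58×10⁴ in² × 0.00064516 = 29.5483 m²
2.64 m² (already m²)
69.5 ft² × 0.092903 = 6.45676 m²
Total: 29.5483 + 2.64 + 6.45676 = 38.6451 m²
In yd²: 38.6451 / 0.836127 = 46.2192 yd²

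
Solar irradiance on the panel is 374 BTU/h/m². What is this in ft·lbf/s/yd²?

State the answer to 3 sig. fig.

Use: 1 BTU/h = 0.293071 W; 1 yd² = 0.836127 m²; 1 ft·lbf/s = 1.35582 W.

67.6 ft·lbf/s/yd²

374 BTU/h/m² × 0.293071 W/BTU/h = 109.609 W/m²
109.609 W/m² ÷ 1.35582 W/ft·lbf/s × 0.836127 m²/yd² = 67.5953 ft·lbf/s/yd²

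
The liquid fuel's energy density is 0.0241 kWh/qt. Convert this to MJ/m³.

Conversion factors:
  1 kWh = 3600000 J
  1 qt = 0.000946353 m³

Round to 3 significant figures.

91.7 MJ/m³

0.0241 kWh/qt × 3600000 J/kWh ÷ 0.000946353 m³/qt = 9.16783×10⁷ J/m³
9.16783×10⁷ J/m³ ÷ 1000000 J/MJ = 91.6783 MJ/m³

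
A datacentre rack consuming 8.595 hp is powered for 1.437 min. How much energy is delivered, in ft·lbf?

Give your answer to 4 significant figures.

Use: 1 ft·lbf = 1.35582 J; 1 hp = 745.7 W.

4.076×10⁵ ft·lbf

8.595 hp × 745.7 → 6409.29 W
1.437 min × 60 → 86.22 s
E = P × t = 6409.29 W × 86.22 s = 552609 J
552609 J ÷ (1.35582 J/ft·lbf) = 407583 ft·lbf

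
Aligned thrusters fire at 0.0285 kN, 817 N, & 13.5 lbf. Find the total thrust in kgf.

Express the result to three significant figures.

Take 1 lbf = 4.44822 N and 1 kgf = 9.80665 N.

0.0285 kN × 1000 = 28.5 N
817 N (already N)
13.5 lbf × 4.44822 = 60.051 N
Sum: 28.5 + 817 + 60.051 = 905.551 N
In kgf: 905.551 / 9.80665 = 92.3405 kgf

92.3 kgf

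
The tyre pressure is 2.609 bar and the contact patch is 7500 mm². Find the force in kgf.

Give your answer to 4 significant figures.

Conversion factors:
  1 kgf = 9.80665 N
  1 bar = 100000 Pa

2.609 bar × 100000 = 260900 Pa
7500 mm² × 10⁻⁶ = 0.0075 m²
F = P × A = 260900 Pa × 0.0075 m² = 1956.75 N
1956.75 N ÷ (9.80665 N/kgf) = 199.533 kgf

199.5 kgf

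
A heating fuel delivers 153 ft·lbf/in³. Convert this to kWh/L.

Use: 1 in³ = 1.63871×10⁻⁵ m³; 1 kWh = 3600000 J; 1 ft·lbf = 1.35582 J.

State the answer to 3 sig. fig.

153 ft·lbf/in³ × 1.35582 J/ft·lbf ÷ 1.63871×10⁻⁵ m³/in³ = 1.26588×10⁷ J/m³
1.26588×10⁷ J/m³ ÷ 3600000 J/kWh × 0.001 m³/L = 0.00351633 kWh/L

0.00352 kWh/L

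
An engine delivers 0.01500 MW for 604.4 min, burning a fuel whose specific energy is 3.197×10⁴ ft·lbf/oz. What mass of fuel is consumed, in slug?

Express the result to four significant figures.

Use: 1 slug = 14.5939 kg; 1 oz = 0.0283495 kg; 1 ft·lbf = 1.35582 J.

0.01500 MW → 15000 W
604.4 min → 36264 s
E = P × t = 15000 × 36264 = 5.4396×10⁸ J
3.197×10⁴ ft·lbf/oz → 1.52897×10⁶ J/kg
m = E / e_s = 5.4396×10⁸ / 1.52897×10⁶ = 355.769 kg
In slug: 355.769 / 14.5939 = 24.3779 slug

24.38 slug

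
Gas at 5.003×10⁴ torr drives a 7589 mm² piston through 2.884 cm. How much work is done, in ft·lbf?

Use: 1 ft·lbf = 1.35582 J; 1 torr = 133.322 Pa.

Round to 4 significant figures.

5.003×10⁴ torr → 6.6701×10⁶ Pa
7589 mm² → 0.007589 m²
F = P × A = 6.6701×10⁶ × 0.007589 = 50619.4 N
2.884 cm → 0.02884 m
W = F × d = 50619.4 × 0.02884 = 1459.86 J
In ft·lbf: 1459.86 / 1.35582 = 1076.74 ft·lbf

1077 ft·lbf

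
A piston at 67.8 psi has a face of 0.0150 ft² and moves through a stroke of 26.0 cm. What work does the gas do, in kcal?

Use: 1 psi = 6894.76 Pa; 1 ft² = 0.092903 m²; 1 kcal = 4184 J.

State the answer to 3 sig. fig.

0.0405 kcal

67.8 psi → 467465 Pa
0.0150 ft² → 0.00139354 m²
F = P × A = 467465 × 0.00139354 = 651.431 N
26.0 cm → 0.26 m
W = F × d = 651.431 × 0.26 = 169.372 J
In kcal: 169.372 / 4184 = 0.0404809 kcal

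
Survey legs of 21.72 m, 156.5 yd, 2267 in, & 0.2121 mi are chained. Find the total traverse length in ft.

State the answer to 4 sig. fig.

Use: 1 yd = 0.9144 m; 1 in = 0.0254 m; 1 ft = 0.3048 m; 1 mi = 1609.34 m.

21.72 m (already m)
156.5 yd × 0.9144 = 143.104 m
2267 in × 0.0254 = 57.5818 m
0.2121 mi × 1609.34 = 341.341 m
Total: 21.72 + 143.104 + 57.5818 + 341.341 = 563.747 m
In ft: 563.747 / 0.3048 = 1849.56 ft

1850 ft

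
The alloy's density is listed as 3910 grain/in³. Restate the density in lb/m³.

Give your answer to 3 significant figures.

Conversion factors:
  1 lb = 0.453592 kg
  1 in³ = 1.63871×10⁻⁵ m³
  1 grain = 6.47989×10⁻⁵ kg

3.41×10⁴ lb/m³

3910 grain/in³ × 6.47989×10⁻⁵ kg/grain ÷ 1.63871×10⁻⁵ m³/in³ = 15461.2 kg/m³
15461.2 kg/m³ ÷ 0.453592 kg/lb = 34086.1 lb/m³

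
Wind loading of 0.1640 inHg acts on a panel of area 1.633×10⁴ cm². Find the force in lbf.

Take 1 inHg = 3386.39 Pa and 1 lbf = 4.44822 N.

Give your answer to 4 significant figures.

203.9 lbf

0.1640 inHg × 3386.39 → 555.368 Pa
1.633×10⁴ cm² × 0.0001 → 1.633 m²
F = P × A = 555.368 Pa × 1.633 m² = 906.916 N
906.916 N ÷ (4.44822 N/lbf) = 203.883 lbf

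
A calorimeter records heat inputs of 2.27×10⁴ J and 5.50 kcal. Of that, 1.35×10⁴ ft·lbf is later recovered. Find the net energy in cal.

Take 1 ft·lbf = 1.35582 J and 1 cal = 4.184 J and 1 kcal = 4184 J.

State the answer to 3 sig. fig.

2.27×10⁴ J (already J)
5.50 kcal × 4184 = 23012 J
1.35×10⁴ ft·lbf × 1.35582 = 18303.6 J
Sum: 22700 + 23012 − 18303.6 = 27408.4 J
In cal: 27408.4 / 4.184 = 6550.76 cal

6550 cal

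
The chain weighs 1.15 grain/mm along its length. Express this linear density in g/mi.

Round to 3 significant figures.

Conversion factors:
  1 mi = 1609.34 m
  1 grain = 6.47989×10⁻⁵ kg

1.20×10⁵ g/mi

1.15 grain/mm × 6.47989×10⁻⁵ kg/grain ÷ 0.001 m/mm = 0.0745187 kg/m
0.0745187 kg/m ÷ 0.001 kg/g × 1609.34 m/mi = 119926 g/mi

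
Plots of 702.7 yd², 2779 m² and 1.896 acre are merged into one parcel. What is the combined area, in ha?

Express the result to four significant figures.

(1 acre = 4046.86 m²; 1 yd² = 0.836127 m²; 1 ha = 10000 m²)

1.104 ha

702.7 yd² × 0.836127 = 587.546 m²
2779 m² (already m²)
1.896 acre × 4046.86 = 7672.85 m²
Combined: 587.546 + 2779 + 7672.85 = 11039.4 m²
In ha: 11039.4 / 10000 = 1.10394 ha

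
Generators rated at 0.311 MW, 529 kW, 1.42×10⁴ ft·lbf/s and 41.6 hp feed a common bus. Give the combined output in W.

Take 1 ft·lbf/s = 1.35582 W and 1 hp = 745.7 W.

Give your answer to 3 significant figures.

0.311 MW × 1000000 → 311000 W
529 kW × 1000 → 529000 W
1.42×10⁴ ft·lbf/s × 1.35582 → 19252.6 W
41.6 hp × 745.7 → 31021.1 W
Sum: 311000 + 529000 + 19252.6 + 31021.1 = 890274 W

8.90×10⁵ W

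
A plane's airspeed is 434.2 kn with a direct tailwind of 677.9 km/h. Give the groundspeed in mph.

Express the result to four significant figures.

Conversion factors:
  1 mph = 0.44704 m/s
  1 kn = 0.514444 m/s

434.2 kn × 0.514444 = 223.372 m/s
677.9 km/h × (1/3.6) = 188.306 m/s
Combined: 223.372 + 188.306 = 411.678 m/s
In mph: 411.678 / 0.44704 = 920.897 mph

920.9 mph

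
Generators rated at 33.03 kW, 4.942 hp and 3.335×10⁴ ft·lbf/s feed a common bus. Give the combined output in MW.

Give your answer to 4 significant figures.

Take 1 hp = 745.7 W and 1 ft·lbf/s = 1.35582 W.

33.03 kW × 1000 → 33030 W
4.942 hp × 745.7 → 3685.25 W
3.335×10⁴ ft·lbf/s × 1.35582 → 45216.6 W
Combined: 33030 + 3685.25 + 45216.6 = 81931.8 W
In MW: 81931.8 / 1000000 = 0.0819318 MW

0.08193 MW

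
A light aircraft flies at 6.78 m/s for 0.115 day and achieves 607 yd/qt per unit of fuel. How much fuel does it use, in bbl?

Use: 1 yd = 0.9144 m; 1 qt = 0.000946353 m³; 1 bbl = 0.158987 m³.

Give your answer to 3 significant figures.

0.722 bbl

0.115 day → 9936 s
d = v × t = 6.78 × 9936 = 67366.1 m
607 yd/qt → 586505 m/m³
V = d / (distance per unit fuel) = 67366.1 / 586505 = 0.11486 m³
In bbl: 0.11486 / 0.158987 = 0.722449 bbl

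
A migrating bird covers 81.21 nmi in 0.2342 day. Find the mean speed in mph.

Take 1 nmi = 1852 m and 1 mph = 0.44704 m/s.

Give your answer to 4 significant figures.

16.63 mph

81.21 nmi × 1852 → 150401 m
0.2342 day × 86400 → 20234.9 s
v = d / t = 150401 m / 20234.9 s = 7.43275 m/s
7.43275 m/s ÷ (0.44704 m/s/mph) = 16.6266 mph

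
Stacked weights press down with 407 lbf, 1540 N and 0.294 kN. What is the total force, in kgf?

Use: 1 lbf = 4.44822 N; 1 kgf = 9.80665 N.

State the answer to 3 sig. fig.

407 lbf × 4.44822 = 1810.43 N
1540 N (already N)
0.294 kN × 1000 = 294 N
Total: 1810.43 + 1540 + 294 = 3644.43 N
In kgf: 3644.43 / 9.80665 = 371.628 kgf

372 kgf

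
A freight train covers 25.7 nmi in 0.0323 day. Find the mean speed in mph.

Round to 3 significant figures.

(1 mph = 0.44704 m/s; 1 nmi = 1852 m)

38.2 mph

25.7 nmi × 1852 = 47596.4 m
0.0323 day × 86400 = 2790.72 s
v = d / t = 47596.4 m / 2790.72 s = 17.0552 m/s
17.0552 m/s ÷ (0.44704 m/s/mph) = 38.1514 mph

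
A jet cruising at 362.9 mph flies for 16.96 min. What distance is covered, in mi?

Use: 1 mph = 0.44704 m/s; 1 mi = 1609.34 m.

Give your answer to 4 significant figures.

102.6 mi

362.9 mph × 0.44704 = 162.231 m/s
16.96 min × 60 = 1017.6 s
d = v × t = 162.231 m/s × 1017.6 s = 165086 m
165086 m ÷ (1609.34 m/mi) = 102.58 mi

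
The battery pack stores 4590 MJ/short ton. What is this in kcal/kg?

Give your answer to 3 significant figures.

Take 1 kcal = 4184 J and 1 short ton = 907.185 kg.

1210 kcal/kg

4590 MJ/short ton × 1000000 J/MJ ÷ 907.185 kg/short ton = 5.05961×10⁶ J/kg
5.05961×10⁶ J/kg ÷ 4184 J/kcal = 1209.28 kcal/kg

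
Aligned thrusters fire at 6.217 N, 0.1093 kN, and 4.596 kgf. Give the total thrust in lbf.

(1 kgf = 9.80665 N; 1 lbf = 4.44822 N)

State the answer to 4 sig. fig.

6.217 N (already N)
0.1093 kN × 1000 → 109.3 N
4.596 kgf × 9.80665 → 45.0714 N
Sum: 6.217 + 109.3 + 45.0714 = 160.588 N
In lbf: 160.588 / 4.44822 = 36.1016 lbf

36.10 lbf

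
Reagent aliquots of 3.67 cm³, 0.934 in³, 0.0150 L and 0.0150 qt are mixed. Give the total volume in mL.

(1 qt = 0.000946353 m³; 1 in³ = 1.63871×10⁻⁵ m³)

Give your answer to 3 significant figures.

3.67 cm³ × 10⁻⁶ = 3.67×10⁻⁶ m³
0.934 in³ × 1.63871×10⁻⁵ = 1.53056×10⁻⁵ m³
0.0150 L × 0.001 = 1.5×10⁻⁵ m³
0.0150 qt × 0.000946353 = 1.41953×10⁻⁵ m³
Sum: 3.67×10⁻⁶ + 1.53056×10⁻⁵ + 1.5×10⁻⁵ + 1.41953×10⁻⁵ = 4.81709×10⁻⁵ m³
In mL: 4.81709×10⁻⁵ / 10⁻⁶ = 48.1709 mL

48.2 mL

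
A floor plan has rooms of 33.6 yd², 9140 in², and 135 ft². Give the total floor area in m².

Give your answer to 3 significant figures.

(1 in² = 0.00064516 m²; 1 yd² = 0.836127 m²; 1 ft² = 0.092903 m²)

46.5 m²

33.6 yd² × 0.836127 = 28.0939 m²
9140 in² × 0.00064516 = 5.89676 m²
135 ft² × 0.092903 = 12.5419 m²
Combined: 28.0939 + 5.89676 + 12.5419 = 46.5326 m²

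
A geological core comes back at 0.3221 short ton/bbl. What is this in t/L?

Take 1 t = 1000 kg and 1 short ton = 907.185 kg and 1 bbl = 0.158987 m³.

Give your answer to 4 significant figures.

0.3221 short ton/bbl × 907.185 kg/short ton ÷ 0.158987 m³/bbl = 1837.91 kg/m³
1837.91 kg/m³ ÷ 1000 kg/t × 0.001 m³/L = 0.00183791 t/L

0.001838 t/L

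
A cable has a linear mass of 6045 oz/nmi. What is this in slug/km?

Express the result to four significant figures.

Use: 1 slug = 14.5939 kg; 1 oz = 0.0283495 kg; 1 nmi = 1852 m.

6045 oz/nmi × 0.0283495 kg/oz ÷ 1852 m/nmi = 0.0925339 kg/m
0.0925339 kg/m ÷ 14.5939 kg/slug × 1000 m/km = 6.34059 slug/km

6.341 slug/km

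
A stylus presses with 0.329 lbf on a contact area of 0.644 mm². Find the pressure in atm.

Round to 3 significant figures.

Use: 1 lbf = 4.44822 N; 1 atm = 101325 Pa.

22.4 atm

0.329 lbf × 4.44822 = 1.46346 N
0.644 mm² × 10⁻⁶ = 6.44×10⁻⁷ m²
P = F / A = 1.46346 N / 6.44×10⁻⁷ m² = 2.27245×10⁶ Pa
2.27245×10⁶ Pa ÷ (101325 Pa/atm) = 22.4273 atm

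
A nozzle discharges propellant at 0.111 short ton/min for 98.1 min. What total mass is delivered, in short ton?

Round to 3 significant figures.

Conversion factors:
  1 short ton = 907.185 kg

10.9 short ton

0.111 short ton/min → 1.67829 kg/s
98.1 min → 5886 s
m = ṁ × t = 1.67829 × 5886 = 9878.41 kg
In short ton: 9878.41 / 907.185 = 10.8891 short ton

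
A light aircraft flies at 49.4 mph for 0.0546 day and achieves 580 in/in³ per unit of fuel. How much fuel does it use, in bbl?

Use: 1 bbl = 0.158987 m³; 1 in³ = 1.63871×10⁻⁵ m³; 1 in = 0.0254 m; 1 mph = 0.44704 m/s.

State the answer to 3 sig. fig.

0.729 bbl

49.4 mph → 22.0838 m/s
0.0546 day → 4717.44 s
d = v × t = 22.0838 × 4717.44 = 104179 m
580 in/in³ → 899000 m/m³
V = d / (distance per unit fuel) = 104179 / 899000 = 0.115883 m³
In bbl: 0.115883 / 0.158987 = 0.728883 bbl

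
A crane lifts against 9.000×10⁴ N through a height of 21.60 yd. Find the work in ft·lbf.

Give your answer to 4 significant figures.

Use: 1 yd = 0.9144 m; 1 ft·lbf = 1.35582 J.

1.311×10⁶ ft·lbf

21.60 yd × 0.9144 = 19.751 m
W = F × d = 90000 N × 19.751 m = 1.77759×10⁶ J
1.77759×10⁶ J ÷ (1.35582 J/ft·lbf) = 1.31108×10⁶ ft·lbf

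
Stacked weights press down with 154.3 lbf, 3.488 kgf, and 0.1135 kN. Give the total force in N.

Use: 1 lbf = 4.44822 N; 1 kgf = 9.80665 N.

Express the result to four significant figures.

154.3 lbf × 4.44822 → 686.36 N
3.488 kgf × 9.80665 → 34.2056 N
0.1135 kN × 1000 → 113.5 N
Combined: 686.36 + 34.2056 + 113.5 = 834.066 N

834.1 N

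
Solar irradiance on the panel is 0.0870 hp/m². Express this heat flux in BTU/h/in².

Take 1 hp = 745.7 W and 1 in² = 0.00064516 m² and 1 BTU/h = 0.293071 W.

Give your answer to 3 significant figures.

0.0870 hp/m² × 745.7 W/hp = 64.8759 W/m²
64.8759 W/m² ÷ 0.293071 W/BTU/h × 0.00064516 m²/in² = 0.142816 BTU/h/in²

0.143 BTU/h/in²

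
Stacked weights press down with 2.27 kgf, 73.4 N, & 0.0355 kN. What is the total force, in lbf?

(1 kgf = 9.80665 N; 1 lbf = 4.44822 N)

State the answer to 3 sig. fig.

2.27 kgf × 9.80665 = 22.2611 N
73.4 N (already N)
0.0355 kN × 1000 = 35.5 N
Combined: 22.2611 + 73.4 + 35.5 = 131.161 N
In lbf: 131.161 / 4.44822 = 29.4862 lbf

29.5 lbf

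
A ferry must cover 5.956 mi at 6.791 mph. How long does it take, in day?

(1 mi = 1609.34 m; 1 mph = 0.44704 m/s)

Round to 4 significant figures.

0.03654 day

5.956 mi × 1609.34 → 9585.23 m
6.791 mph × 0.44704 → 3.03585 m/s
t = d / v = 9585.23 m / 3.03585 m/s = 3157.35 s
3157.35 s ÷ (86400 s/day) = 0.0365434 day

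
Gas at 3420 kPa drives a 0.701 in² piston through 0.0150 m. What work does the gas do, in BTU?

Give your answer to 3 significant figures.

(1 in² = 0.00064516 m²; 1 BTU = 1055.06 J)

0.0220 BTU

3420 kPa → 3.42×10⁶ Pa
0.701 in² → 4.52257×10⁻⁴ m²
F = P × A = 3.42×10⁶ × 4.52257×10⁻⁴ = 1546.72 N
W = F × d = 1546.72 × 0.015 = 23.2008 J
In BTU: 23.2008 / 1055.06 = 0.02199 BTU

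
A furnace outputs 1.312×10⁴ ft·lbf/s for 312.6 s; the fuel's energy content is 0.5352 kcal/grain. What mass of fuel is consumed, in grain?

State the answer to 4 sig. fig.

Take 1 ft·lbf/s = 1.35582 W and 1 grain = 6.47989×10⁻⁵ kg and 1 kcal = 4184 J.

1.312×10⁴ ft·lbf/s → 17788.4 W
E = P × t = 17788.4 × 312.6 = 5.56065×10⁶ J
0.5352 kcal/grain → 3.45573×10⁷ J/kg
m = E / e_s = 5.56065×10⁶ / 3.45573×10⁷ = 0.160911 kg
In grain: 0.160911 / 6.47989×10⁻⁵ = 2483.24 grain

2483 grain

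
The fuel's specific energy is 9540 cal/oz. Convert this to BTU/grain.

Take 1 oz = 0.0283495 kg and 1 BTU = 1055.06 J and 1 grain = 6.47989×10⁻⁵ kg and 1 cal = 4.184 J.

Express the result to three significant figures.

9540 cal/oz × 4.184 J/cal ÷ 0.0283495 kg/oz = 1.40797×10⁶ J/kg
1.40797×10⁶ J/kg ÷ 1055.06 J/BTU × 6.47989×10⁻⁵ kg/grain = 0.0864737 BTU/grain

0.0865 BTU/grain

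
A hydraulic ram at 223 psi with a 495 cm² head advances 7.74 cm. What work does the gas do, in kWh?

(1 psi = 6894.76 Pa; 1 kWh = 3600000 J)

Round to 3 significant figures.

0.00164 kWh

223 psi → 1.53753×10⁶ Pa
495 cm² → 0.0495 m²
F = P × A = 1.53753×10⁶ × 0.0495 = 76107.7 N
7.74 cm → 0.0774 m
W = F × d = 76107.7 × 0.0774 = 5890.74 J
In kWh: 5890.74 / 3600000 = 0.00163632 kWh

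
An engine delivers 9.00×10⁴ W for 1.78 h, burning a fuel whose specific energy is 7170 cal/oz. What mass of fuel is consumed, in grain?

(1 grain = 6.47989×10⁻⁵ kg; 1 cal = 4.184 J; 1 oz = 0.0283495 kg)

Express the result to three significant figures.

8.41×10⁶ grain

1.78 h → 6408 s
E = P × t = 90000 × 6408 = 5.7672×10⁸ J
7170 cal/oz → 1.05819×10⁶ J/kg
m = E / e_s = 5.7672×10⁸ / 1.05819×10⁶ = 545.006 kg
In grain: 545.006 / 6.47989×10⁻⁵ = 8.41073×10⁶ grain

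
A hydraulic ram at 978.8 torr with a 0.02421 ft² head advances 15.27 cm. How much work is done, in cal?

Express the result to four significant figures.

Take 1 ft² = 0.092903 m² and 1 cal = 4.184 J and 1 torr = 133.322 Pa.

10.71 cal

978.8 torr → 130496 Pa
0.02421 ft² → 0.00224918 m²
F = P × A = 130496 × 0.00224918 = 293.509 N
15.27 cm → 0.1527 m
W = F × d = 293.509 × 0.1527 = 44.8188 J
In cal: 44.8188 / 4.184 = 10.712 cal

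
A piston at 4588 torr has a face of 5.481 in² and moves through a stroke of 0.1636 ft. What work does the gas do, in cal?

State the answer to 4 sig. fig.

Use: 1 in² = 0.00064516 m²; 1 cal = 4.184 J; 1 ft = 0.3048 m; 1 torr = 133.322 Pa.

25.78 cal

4588 torr → 611681 Pa
5.481 in² → 0.00353612 m²
F = P × A = 611681 × 0.00353612 = 2162.98 N
0.1636 ft → 0.0498653 m
W = F × d = 2162.98 × 0.0498653 = 107.858 J
In cal: 107.858 / 4.184 = 25.7787 cal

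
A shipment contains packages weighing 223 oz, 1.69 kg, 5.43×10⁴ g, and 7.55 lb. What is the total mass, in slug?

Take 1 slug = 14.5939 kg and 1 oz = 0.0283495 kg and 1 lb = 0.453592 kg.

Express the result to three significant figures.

223 oz × 0.0283495 → 6.32194 kg
1.69 kg (already kg)
5.43×10⁴ g × 0.001 → 54.3 kg
7.55 lb × 0.453592 → 3.42462 kg
Sum: 6.32194 + 1.69 + 54.3 + 3.42462 = 65.7366 kg
In slug: 65.7366 / 14.5939 = 4.50439 slug

4.50 slug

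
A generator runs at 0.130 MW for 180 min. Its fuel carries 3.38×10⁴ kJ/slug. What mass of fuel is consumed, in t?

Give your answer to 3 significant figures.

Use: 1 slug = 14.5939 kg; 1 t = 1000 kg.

0.606 t

0.130 MW → 130000 W
180 min → 10800 s
E = P × t = 130000 × 10800 = 1.404×10⁹ J
3.38×10⁴ kJ/slug → 2.31604×10⁶ J/kg
m = E / e_s = 1.404×10⁹ / 2.31604×10⁶ = 606.207 kg
In t: 606.207 / 1000 = 0.606207 t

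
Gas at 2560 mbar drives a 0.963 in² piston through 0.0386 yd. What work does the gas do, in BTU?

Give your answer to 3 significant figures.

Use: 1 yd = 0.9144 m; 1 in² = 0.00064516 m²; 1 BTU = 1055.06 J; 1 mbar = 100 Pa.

2560 mbar → 256000 Pa
0.963 in² → 6.21289×10⁻⁴ m²
F = P × A = 256000 × 6.21289×10⁻⁴ = 159.05 N
0.0386 yd → 0.0352958 m
W = F × d = 159.05 × 0.0352958 = 5.6138 J
In BTU: 5.6138 / 1055.06 = 0.00532083 BTU

0.00532 BTU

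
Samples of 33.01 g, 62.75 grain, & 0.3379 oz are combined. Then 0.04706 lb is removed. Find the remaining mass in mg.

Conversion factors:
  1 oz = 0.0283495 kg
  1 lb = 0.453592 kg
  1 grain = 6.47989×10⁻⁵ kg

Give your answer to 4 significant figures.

2.531×10⁴ mg

33.01 g × 0.001 = 0.03301 kg
62.75 grain × 6.47989×10⁻⁵ = 0.00406613 kg
0.3379 oz × 0.0283495 = 0.0095793 kg
0.04706 lb × 0.453592 = 0.021346 kg
Sum: 0.03301 + 0.00406613 + 0.0095793 − 0.021346 = 0.0253094 kg
In mg: 0.0253094 / 10⁻⁶ = 25309.4 mg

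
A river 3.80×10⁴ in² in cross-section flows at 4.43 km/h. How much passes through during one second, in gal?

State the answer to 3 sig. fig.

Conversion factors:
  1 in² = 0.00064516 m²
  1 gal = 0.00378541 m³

7970 gal

4.43 km/h × (1/3.6) → 1.23056 m/s
3.80×10⁴ in² × 0.00064516 → 24.5161 m²
V = v × A × t = 1.23056 m/s × 24.5161 m² × 1 s = 30.1685 m³
30.1685 m³ ÷ (0.00378541 m³/gal) = 7969.68 gal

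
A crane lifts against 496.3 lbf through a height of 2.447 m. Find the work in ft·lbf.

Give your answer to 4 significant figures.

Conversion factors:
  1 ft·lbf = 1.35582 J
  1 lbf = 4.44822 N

3984 ft·lbf

496.3 lbf × 4.44822 → 2207.65 N
W = F × d = 2207.65 N × 2.447 m = 5402.12 J
5402.12 J ÷ (1.35582 J/ft·lbf) = 3984.39 ft·lbf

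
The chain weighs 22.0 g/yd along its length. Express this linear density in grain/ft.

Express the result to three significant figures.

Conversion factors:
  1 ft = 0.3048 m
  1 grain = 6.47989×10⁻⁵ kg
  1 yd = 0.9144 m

113 grain/ft

22.0 g/yd × 0.001 kg/g ÷ 0.9144 m/yd = 0.0240595 kg/m
0.0240595 kg/m ÷ 6.47989×10⁻⁵ kg/grain × 0.3048 m/ft = 113.171 grain/ft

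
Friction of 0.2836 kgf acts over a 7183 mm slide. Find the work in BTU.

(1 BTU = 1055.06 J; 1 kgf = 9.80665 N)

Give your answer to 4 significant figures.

0.01893 BTU

0.2836 kgf × 9.80665 = 2.78117 N
7183 mm × 0.001 = 7.183 m
W = F × d = 2.78117 N × 7.183 m = 19.9771 J
19.9771 J ÷ (1055.06 J/BTU) = 0.0189346 BTU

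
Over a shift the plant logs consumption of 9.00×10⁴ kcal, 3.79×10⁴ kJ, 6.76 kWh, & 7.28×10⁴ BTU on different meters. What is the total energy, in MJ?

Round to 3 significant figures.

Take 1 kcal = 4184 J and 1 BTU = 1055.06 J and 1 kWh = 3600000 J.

516 MJ

9.00×10⁴ kcal × 4184 = 3.7656×10⁸ J
3.79×10⁴ kJ × 1000 = 3.79×10⁷ J
6.76 kWh × 3600000 = 2.4336×10⁷ J
7.28×10⁴ BTU × 1055.06 = 7.68084×10⁷ J
Combined: 3.7656×10⁸ + 3.79×10⁷ + 2.4336×10⁷ + 7.68084×10⁷ = 5.15604×10⁸ J
In MJ: 5.15604×10⁸ / 1000000 = 515.604 MJ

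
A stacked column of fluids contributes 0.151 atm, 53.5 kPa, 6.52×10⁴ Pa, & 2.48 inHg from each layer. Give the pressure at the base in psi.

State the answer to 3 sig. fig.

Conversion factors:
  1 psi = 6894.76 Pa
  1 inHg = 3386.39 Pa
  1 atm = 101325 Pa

20.7 psi

0.151 atm × 101325 = 15300.1 Pa
53.5 kPa × 1000 = 53500 Pa
6.52×10⁴ Pa (already Pa)
2.48 inHg × 3386.39 = 8398.25 Pa
Total: 15300.1 + 53500 + 65200 + 8398.25 = 142398 Pa
In psi: 142398 / 6894.76 = 20.6531 psi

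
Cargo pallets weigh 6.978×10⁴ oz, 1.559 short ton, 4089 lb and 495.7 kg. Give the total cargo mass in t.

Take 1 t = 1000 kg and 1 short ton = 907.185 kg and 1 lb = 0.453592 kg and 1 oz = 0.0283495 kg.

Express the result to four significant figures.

6.978×10⁴ oz × 0.0283495 = 1978.23 kg
1.559 short ton × 907.185 = 1414.3 kg
4089 lb × 0.453592 = 1854.74 kg
495.7 kg (already kg)
Sum: 1978.23 + 1414.3 + 1854.74 + 495.7 = 5742.97 kg
In t: 5742.97 / 1000 = 5.74297 t

5.743 t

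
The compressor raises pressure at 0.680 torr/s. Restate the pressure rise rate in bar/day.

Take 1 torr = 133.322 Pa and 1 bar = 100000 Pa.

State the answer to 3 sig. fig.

78.3 bar/day

0.680 torr/s × 133.322 Pa/torr = 90.659 Pa/s
90.659 Pa/s ÷ 100000 Pa/bar × 86400 s/day = 78.3294 bar/day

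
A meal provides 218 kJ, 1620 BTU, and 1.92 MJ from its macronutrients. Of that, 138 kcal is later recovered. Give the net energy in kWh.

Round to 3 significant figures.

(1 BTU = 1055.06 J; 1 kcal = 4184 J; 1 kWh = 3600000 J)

218 kJ × 1000 = 218000 J
1620 BTU × 1055.06 = 1.7092×10⁶ J
1.92 MJ × 1000000 = 1.92×10⁶ J
138 kcal × 4184 = 577392 J
Sum: 218000 + 1.7092×10⁶ + 1.92×10⁶ − 577392 = 3.26981×10⁶ J
In kWh: 3.26981×10⁶ / 3600000 = 0.908281 kWh

0.908 kWh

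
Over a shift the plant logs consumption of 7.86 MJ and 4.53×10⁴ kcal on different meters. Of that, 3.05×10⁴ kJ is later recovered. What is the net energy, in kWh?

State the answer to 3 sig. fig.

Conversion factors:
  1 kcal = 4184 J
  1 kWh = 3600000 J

7.86 MJ × 1000000 → 7.86×10⁶ J
4.53×10⁴ kcal × 4184 → 1.89535×10⁸ J
3.05×10⁴ kJ × 1000 → 3.05×10⁷ J
Result: 7.86×10⁶ + 1.89535×10⁸ − 3.05×10⁷ = 1.66895×10⁸ J
In kWh: 1.66895×10⁸ / 3600000 = 46.3597 kWh

46.4 kWh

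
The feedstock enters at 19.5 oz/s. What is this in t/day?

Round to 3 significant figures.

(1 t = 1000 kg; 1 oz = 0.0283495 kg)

19.5 oz/s × 0.0283495 kg/oz = 0.552815 kg/s
0.552815 kg/s ÷ 1000 kg/t × 86400 s/day = 47.7632 t/day

47.8 t/day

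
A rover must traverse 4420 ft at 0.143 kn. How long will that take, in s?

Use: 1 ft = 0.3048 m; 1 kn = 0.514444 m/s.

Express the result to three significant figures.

1.83×10⁴ s

4420 ft × 0.3048 = 1347.22 m
0.143 kn × 0.514444 = 0.0735655 m/s
t = d / v = 1347.22 m / 0.0735655 m/s = 18313.2 s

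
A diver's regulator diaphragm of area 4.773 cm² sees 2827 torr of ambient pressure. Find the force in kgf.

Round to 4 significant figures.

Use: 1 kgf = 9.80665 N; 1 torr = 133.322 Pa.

2827 torr × 133.322 = 376901 Pa
4.773 cm² × 0.0001 = 4.773×10⁻⁴ m²
F = P × A = 376901 Pa × 4.773×10⁻⁴ m² = 179.895 N
179.895 N ÷ (9.80665 N/kgf) = 18.3442 kgf

18.34 kgf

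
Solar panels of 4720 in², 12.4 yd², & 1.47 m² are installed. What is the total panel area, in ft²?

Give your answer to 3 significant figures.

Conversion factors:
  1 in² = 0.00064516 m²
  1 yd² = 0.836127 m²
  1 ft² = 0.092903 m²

160 ft²

4720 in² × 0.00064516 → 3.04516 m²
12.4 yd² × 0.836127 → 10.368 m²
1.47 m² (already m²)
Sum: 3.04516 + 10.368 + 1.47 = 14.8832 m²
In ft²: 14.8832 / 0.092903 = 160.202 ft²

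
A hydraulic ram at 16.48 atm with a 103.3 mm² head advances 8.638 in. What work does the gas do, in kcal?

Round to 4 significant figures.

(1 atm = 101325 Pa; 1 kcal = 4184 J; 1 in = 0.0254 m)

0.009045 kcal

16.48 atm → 1.66984×10⁶ Pa
103.3 mm² → 1.033×10⁻⁴ m²
F = P × A = 1.66984×10⁶ × 1.033×10⁻⁴ = 172.494 N
8.638 in → 0.219405 m
W = F × d = 172.494 × 0.219405 = 37.846 J
In kcal: 37.846 / 4184 = 0.00904541 kcal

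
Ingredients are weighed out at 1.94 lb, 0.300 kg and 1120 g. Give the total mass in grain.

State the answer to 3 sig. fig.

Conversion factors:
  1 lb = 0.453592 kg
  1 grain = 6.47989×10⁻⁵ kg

3.55×10⁴ grain

1.94 lb × 0.453592 → 0.879968 kg
0.300 kg (already kg)
1120 g × 0.001 → 1.12 kg
Combined: 0.879968 + 0.3 + 1.12 = 2.29997 kg
In grain: 2.29997 / 6.47989×10⁻⁵ = 35494 grain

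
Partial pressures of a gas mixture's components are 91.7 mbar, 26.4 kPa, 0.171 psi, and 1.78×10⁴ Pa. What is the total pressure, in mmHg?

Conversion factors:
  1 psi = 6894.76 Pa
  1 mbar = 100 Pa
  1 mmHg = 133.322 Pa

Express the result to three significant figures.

409 mmHg

91.7 mbar × 100 → 9170 Pa
26.4 kPa × 1000 → 26400 Pa
0.171 psi × 6894.76 → 1179 Pa
1.78×10⁴ Pa (already Pa)
Combined: 9170 + 26400 + 1179 + 17800 = 54549 Pa
In mmHg: 54549 / 133.322 = 409.152 mmHg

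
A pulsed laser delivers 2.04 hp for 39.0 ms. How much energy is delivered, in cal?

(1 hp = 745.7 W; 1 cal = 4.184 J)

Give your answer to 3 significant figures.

14.2 cal

2.04 hp × 745.7 → 1521.23 W
39.0 ms × 0.001 → 0.039 s
E = P × t = 1521.23 W × 0.039 s = 59.328 J
59.328 J ÷ (4.184 J/cal) = 14.1797 cal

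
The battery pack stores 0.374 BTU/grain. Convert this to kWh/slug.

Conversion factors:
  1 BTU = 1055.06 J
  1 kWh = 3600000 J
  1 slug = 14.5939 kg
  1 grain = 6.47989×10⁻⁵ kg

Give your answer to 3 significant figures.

24.7 kWh/slug

0.374 BTU/grain × 1055.06 J/BTU ÷ 6.47989×10⁻⁵ kg/grain = 6.08949×10⁶ J/kg
6.08949×10⁶ J/kg ÷ 3600000 J/kWh × 14.5939 kg/slug = 24.6859 kWh/slug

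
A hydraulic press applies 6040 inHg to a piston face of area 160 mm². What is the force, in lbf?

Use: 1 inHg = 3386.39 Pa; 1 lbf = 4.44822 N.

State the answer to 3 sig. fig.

6040 inHg × 3386.39 → 2.04538×10⁷ Pa
160 mm² × 10⁻⁶ → 1.6×10⁻⁴ m²
F = P × A = 2.04538×10⁷ Pa × 1.6×10⁻⁴ m² = 3272.61 N
3272.61 N ÷ (4.44822 N/lbf) = 735.712 lbf

736 lbf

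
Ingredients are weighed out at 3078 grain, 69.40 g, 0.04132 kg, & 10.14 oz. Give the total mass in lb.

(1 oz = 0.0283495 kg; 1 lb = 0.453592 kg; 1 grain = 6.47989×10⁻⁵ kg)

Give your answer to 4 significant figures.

1.318 lb

3078 grain × 6.47989×10⁻⁵ = 0.199451 kg
69.40 g × 0.001 = 0.0694 kg
0.04132 kg (already kg)
10.14 oz × 0.0283495 = 0.287464 kg
Sum: 0.199451 + 0.0694 + 0.04132 + 0.287464 = 0.597635 kg
In lb: 0.597635 / 0.453592 = 1.31756 lb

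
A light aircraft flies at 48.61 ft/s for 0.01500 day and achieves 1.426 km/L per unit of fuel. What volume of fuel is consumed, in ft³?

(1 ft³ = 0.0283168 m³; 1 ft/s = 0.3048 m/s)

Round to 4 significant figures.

48.61 ft/s → 14.8163 m/s
0.01500 day → 1296 s
d = v × t = 14.8163 × 1296 = 19201.9 m
1.426 km/L → 1.426×10⁶ m/m³
V = d / (distance per unit fuel) = 19201.9 / 1.426×10⁶ = 0.0134656 m³
In ft³: 0.0134656 / 0.0283168 = 0.475534 ft³

0.4755 ft³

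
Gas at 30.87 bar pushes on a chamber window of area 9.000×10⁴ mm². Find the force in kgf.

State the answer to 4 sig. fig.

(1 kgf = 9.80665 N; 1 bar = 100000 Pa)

2.833×10⁴ kgf

30.87 bar × 100000 = 3.087×10⁶ Pa
9.000×10⁴ mm² × 10⁻⁶ = 0.09 m²
F = P × A = 3.087×10⁶ Pa × 0.09 m² = 277830 N
277830 N ÷ (9.80665 N/kgf) = 28330.8 kgf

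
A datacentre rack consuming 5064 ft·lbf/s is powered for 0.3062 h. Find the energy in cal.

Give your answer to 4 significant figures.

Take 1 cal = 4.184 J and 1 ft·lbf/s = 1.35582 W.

1.809×10⁶ cal

5064 ft·lbf/s × 1.35582 → 6865.87 W
0.3062 h × 3600 → 1102.32 s
E = P × t = 6865.87 W × 1102.32 s = 7.56839×10⁶ J
7.56839×10⁶ J ÷ (4.184 J/cal) = 1.80889×10⁶ cal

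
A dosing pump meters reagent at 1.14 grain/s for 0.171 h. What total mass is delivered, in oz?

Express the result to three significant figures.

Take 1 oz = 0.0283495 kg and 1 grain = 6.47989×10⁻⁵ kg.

1.60 oz

1.14 grain/s → 7.38707×10⁻⁵ kg/s
0.171 h → 615.6 s
m = ṁ × t = 7.38707×10⁻⁵ × 615.6 = 0.0454748 kg
In oz: 0.0454748 / 0.0283495 = 1.60408 oz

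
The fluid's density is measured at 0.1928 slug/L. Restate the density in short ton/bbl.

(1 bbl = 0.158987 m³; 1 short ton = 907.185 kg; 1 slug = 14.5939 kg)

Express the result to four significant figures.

0.4931 short ton/bbl

0.1928 slug/L × 14.5939 kg/slug ÷ 0.001 m³/L = 2813.7 kg/m³
2813.7 kg/m³ ÷ 907.185 kg/short ton × 0.158987 m³/bbl = 0.49311 short ton/bbl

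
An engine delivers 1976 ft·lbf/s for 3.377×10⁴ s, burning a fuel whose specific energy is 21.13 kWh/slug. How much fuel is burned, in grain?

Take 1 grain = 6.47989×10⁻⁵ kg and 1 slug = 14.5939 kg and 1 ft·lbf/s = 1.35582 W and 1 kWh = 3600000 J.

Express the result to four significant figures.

2.679×10⁵ grain

1976 ft·lbf/s → 2679.1 W
E = P × t = 2679.1 × 33770 = 9.04732×10⁷ J
21.13 kWh/slug → 5.21231×10⁶ J/kg
m = E / e_s = 9.04732×10⁷ / 5.21231×10⁶ = 17.3576 kg
In grain: 17.3576 / 6.47989×10⁻⁵ = 267869 grain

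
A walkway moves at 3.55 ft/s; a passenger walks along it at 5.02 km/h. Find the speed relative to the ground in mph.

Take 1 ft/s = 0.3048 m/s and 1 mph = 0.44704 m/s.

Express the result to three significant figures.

3.55 ft/s × 0.3048 = 1.08204 m/s
5.02 km/h × (1/3.6) = 1.39444 m/s
Sum: 1.08204 + 1.39444 = 2.47648 m/s
In mph: 2.47648 / 0.44704 = 5.53973 mph

5.54 mph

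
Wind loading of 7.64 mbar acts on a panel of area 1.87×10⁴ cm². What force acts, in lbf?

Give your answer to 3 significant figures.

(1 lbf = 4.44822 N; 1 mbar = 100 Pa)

7.64 mbar × 100 = 764 Pa
1.87×10⁴ cm² × 0.0001 = 1.87 m²
F = P × A = 764 Pa × 1.87 m² = 1428.68 N
1428.68 N ÷ (4.44822 N/lbf) = 321.18 lbf

321 lbf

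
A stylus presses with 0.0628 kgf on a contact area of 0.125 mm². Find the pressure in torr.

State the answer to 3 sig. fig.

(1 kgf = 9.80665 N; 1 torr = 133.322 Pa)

3.70×10⁴ torr

0.0628 kgf × 9.80665 → 0.615858 N
0.125 mm² × 10⁻⁶ → 1.25×10⁻⁷ m²
P = F / A = 0.615858 N / 1.25×10⁻⁷ m² = 4.92686×10⁶ Pa
4.92686×10⁶ Pa ÷ (133.322 Pa/torr) = 36954.6 torr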